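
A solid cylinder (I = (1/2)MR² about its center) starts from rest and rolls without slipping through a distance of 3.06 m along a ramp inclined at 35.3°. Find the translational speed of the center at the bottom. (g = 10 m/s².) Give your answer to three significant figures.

v ≈ 4.86 m/s

For this body I = (1/2)MR², i.e. k = I/(MR²) = 0.5.
Rolling without slipping gives ω = v/R, so the total kinetic energy is ½Mv² + ½Iω² = ½(1+k)Mv² = (3/4)Mv².
The vertical drop is h = L sinθ = 3.06 × sin35.3° = 1.768 m.
Setting Mgh = (3/4)Mv² gives v = √(2gh/(1+k)) = √(2·10·1.768/1.5) ≈ 4.86 m/s.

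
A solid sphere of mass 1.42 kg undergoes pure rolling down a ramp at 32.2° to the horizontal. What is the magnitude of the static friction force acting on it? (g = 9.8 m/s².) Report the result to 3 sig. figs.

For this body I = (2/5)MR², i.e. k = I/(MR²) = 0.4.
Newton's second law down the slope: Mg sinθ − f = Ma. The torque equation fR = Iα (with α = a/R) gives f = kMa.
Combining, a = g sinθ/(1+k) and f = kMa = kMg sinθ/(1+k).
f = 0.4 × 1.42 × 9.8 × sin32.2° / 1.4 ≈ 2.12 N.

f ≈ 2.12 N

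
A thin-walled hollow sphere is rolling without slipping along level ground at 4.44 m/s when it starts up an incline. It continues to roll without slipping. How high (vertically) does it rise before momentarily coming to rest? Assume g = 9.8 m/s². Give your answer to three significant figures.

h ≈ 1.68 m

For this body I = (2/3)MR², i.e. k = I/(MR²) = 2/3.
Since it rolls without slipping, ω = v/R and KE = ½Mv² + ½Iω² = ½(1+k)Mv² = (5/6)Mv².
At the top the kinetic energy is zero, so (5/6)Mv₀² = Mgh.
Thus h = (1+k)v₀²/(2g) = 1.667 × 4.44² / (2 × 9.8) ≈ 1.68 m.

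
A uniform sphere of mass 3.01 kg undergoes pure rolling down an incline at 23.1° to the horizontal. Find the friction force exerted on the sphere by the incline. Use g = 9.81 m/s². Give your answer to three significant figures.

f ≈ 3.31 N

Here I = (2/5)MR², so the shape factor k = I/(MR²) = 0.4.
Newton's second law down the slope: Mg sinθ − f = Ma. The torque equation fR = Iα (with α = a/R) gives f = kMa.
Combining, a = g sinθ/(1+k) and f = kMa = kMg sinθ/(1+k).
f = 0.4 × 3.01 × 9.81 × sin23.1° / 1.4 ≈ 3.31 N.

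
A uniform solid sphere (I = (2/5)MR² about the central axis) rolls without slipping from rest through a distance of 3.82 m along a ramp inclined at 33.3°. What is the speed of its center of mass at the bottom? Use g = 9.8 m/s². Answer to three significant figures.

v ≈ 5.42 m/s

The moment of inertia is (2/5)MR², giving k ≡ I/(MR²) = 0.4.
The rolling condition ω = v/R makes the rotational term ½I(v/R)² = ½kMv², so KE_total = ½(1+k)Mv² = (7/10)Mv².
The vertical drop is h = L sinθ = 3.82 × sin33.3° = 2.097 m.
Setting Mgh = (7/10)Mv² gives v = √(2gh/(1+k)) = √(2·9.8·2.097/1.4) ≈ 5.42 m/s.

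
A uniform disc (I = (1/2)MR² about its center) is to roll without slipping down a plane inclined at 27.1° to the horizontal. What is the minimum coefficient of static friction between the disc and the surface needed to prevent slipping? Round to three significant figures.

The moment of inertia is (1/2)MR², giving k ≡ I/(MR²) = 0.5.
Along the incline Mg sinθ − f = Ma, and torque about the center fR = Iα = kMR²(a/R) gives f = kMa.
These give a = g sinθ/(1+k) and the required friction f = kMg sinθ/(1+k).
The normal force is N = Mg cosθ, so μ_min = f/N = k tanθ/(1+k).
μ_min = 0.5 × tan27.1° / 1.5 ≈ 0.171.

μ_min ≈ 0.171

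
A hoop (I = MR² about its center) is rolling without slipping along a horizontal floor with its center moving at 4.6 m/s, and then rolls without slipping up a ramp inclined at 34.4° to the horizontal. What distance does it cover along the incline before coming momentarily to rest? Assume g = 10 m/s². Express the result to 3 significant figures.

For this body I = MR², i.e. k = I/(MR²) = 1.
Rolling without slipping gives ω = v/R, so the total kinetic energy is ½Mv² + ½Iω² = ½(1+k)Mv² = Mv².
Setting this equal to Mgh gives the vertical rise h = (1+k)v₀²/(2g) = 2×4.6²/(2×10) = 2.116 m.
Along the incline, d = h/sinθ = 2.116/sin34.4° ≈ 3.75 m.

d ≈ 3.75 m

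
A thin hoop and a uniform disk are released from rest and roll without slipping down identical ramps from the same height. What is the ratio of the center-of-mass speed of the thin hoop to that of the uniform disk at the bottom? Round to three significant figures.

Each satisfies Mgh = ½(1+k)Mv² with k = I/(MR²), so v ∝ 1/√(1+k).
For the thin hoop k = 1; for the uniform disk k = 0.5.
v₁/v₂ = √((1+k₂)/(1+k₁)) = √(1.5/2) ≈ 0.866.

v_ratio ≈ 0.866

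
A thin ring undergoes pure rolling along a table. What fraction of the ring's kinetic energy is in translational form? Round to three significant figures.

fraction ≈ 0.500

The moment of inertia is MR², giving k ≡ I/(MR²) = 1.
With ω = v/R, KE_trans = ½Mv² and KE_rot = ½Iω² = ½kMv², so KE_total = ½(1+k)Mv².
The translational fraction is therefore 1/(1+k) = 1/2 ≈ 0.500.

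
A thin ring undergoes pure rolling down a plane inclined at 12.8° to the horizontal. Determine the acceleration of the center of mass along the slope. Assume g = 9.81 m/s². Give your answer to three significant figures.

a ≈ 1.09 m/s²

The moment of inertia is MR², giving k ≡ I/(MR²) = 1.
Translational: Mg sinθ − f = Ma. Rotational about the CM: fR = Iα = kMRa, so f = kMa.
Eliminating f: Mg sinθ = (1+k)Ma, so a = g sinθ/(1+k) = 9.81 × sin12.8° / 2 ≈ 1.09 m/s².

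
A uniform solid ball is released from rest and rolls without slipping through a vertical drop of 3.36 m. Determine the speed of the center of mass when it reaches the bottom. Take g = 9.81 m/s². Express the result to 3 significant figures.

With I = (2/5)MR², the ratio k = I/(MR²) is 0.4.
The rolling condition ω = v/R makes the rotational term ½I(v/R)² = ½kMv², so KE_total = ½(1+k)Mv² = (7/10)Mv².
Energy conservation: Mgh = (7/10)Mv², so v = √(2gh/(1+k)) = √(2 × 9.81 × 3.36 / 1.4) ≈ 6.86 m/s.

v ≈ 6.86 m/s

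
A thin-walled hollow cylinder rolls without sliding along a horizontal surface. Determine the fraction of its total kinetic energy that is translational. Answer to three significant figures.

fraction ≈ 0.500

For this body I = MR², i.e. k = I/(MR²) = 1.
With ω = v/R, KE_trans = ½Mv² and KE_rot = ½Iω² = ½kMv², so KE_total = ½(1+k)Mv².
The translational fraction is therefore 1/(1+k) = 1/2 ≈ 0.500.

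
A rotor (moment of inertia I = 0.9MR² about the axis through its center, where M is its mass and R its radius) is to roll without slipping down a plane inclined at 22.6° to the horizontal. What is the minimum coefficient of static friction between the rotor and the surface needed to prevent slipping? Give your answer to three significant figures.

μ_min ≈ 0.197

For this body I = 0.9MR², i.e. k = I/(MR²) = 0.9.
Newton's second law down the slope: Mg sinθ − f = Ma. The torque equation fR = Iα (with α = a/R) gives f = kMa.
These give a = g sinθ/(1+k) and the required friction f = kMg sinθ/(1+k).
The normal force is N = Mg cosθ, so μ_min = f/N = k tanθ/(1+k).
μ_min = 0.9 × tan22.6° / 1.9 ≈ 0.197.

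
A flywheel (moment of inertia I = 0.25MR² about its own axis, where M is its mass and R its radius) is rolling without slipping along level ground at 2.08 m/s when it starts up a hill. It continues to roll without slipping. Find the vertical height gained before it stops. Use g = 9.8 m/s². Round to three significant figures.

Here I = 0.25MR², so the shape factor k = I/(MR²) = 0.25.
Since it rolls without slipping, ω = v/R and KE = ½Mv² + ½Iω² = ½(1+k)Mv² = (5/8)Mv².
At the top the kinetic energy is zero, so (5/8)Mv₀² = Mgh.
Thus h = (1+k)v₀²/(2g) = 1.25 × 2.08² / (2 × 9.8) ≈ 0.276 m.

h ≈ 0.276 m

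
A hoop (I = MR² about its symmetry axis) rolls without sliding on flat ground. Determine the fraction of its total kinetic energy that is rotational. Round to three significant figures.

fraction ≈ 0.500

With I = MR², the ratio k = I/(MR²) is 1.
With ω = v/R, KE_trans = ½Mv² and KE_rot = ½Iω² = ½kMv², so KE_total = ½(1+k)Mv².
The rotational fraction is therefore k/(1+k) = 1/2 ≈ 0.500.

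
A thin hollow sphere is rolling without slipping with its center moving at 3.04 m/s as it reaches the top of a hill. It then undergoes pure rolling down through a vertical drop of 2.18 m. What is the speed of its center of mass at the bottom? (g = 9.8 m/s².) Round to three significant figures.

The moment of inertia is (2/3)MR², giving k ≡ I/(MR²) = 2/3.
Pure rolling means v = ωR; then KE = ½Mv² + ½I(v/R)² = ½(1+k)Mv² = (5/6)Mv².
Conserving energy between top and bottom: (5/6)Mv² = (5/6)Mv₀² + Mgh, hence v² = v₀² + 2gh/(1+k).
v = √(3.04² + 2×9.8×2.18/1.667) = √34.88 ≈ 5.91 m/s.

v ≈ 5.91 m/s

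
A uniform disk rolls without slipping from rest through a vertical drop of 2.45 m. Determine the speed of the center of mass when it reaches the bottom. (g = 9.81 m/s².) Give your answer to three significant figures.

The moment of inertia is (1/2)MR², giving k ≡ I/(MR²) = 0.5.
Since it rolls without slipping, ω = v/R and KE = ½Mv² + ½Iω² = ½(1+k)Mv² = (3/4)Mv².
Energy conservation: Mgh = (3/4)Mv², so v = √(2gh/(1+k)) = √(2 × 9.81 × 2.45 / 1.5) ≈ 5.66 m/s.

v ≈ 5.66 m/s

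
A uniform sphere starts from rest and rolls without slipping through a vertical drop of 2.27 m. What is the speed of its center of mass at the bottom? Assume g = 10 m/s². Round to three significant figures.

v ≈ 5.69 m/s

For this body I = (2/5)MR², i.e. k = I/(MR²) = 0.4.
The rolling condition ω = v/R makes the rotational term ½I(v/R)² = ½kMv², so KE_total = ½(1+k)Mv² = (7/10)Mv².
Energy conservation: Mgh = (7/10)Mv², so v = √(2gh/(1+k)) = √(2 × 10 × 2.27 / 1.4) ≈ 5.69 m/s.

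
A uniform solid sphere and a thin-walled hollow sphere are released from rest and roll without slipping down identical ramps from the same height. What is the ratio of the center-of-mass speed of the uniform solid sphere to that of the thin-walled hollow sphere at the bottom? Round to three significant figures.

v_ratio ≈ 1.09

Each satisfies Mgh = ½(1+k)Mv² with k = I/(MR²), so v ∝ 1/√(1+k).
For the uniform solid sphere k = 0.4; for the thin-walled hollow sphere k = 2/3.
v₁/v₂ = √((1+k₂)/(1+k₁)) = √(1.667/1.4) ≈ 1.09.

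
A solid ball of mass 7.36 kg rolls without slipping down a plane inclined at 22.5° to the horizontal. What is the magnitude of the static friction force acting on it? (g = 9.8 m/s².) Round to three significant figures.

f ≈ 7.89 N

With I = (2/5)MR², the ratio k = I/(MR²) is 0.4.
Translational: Mg sinθ − f = Ma. Rotational about the CM: fR = Iα = kMRa, so f = kMa.
Combining, a = g sinθ/(1+k) and f = kMa = kMg sinθ/(1+k).
f = 0.4 × 7.36 × 9.8 × sin22.5° / 1.4 ≈ 7.89 N.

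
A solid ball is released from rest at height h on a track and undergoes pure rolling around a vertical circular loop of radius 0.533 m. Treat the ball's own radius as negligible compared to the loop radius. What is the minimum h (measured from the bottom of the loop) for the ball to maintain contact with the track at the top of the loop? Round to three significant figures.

h_min ≈ 1.44 m

Here I = (2/5)MR², so the shape factor k = I/(MR²) = 0.4.
At the top, contact is just lost when gravity alone supplies the centripetal force: Mg = Mv_top²/r, i.e. v_top² = gr.
With ω = v/R, the kinetic energy at speed v is ½(1+k)Mv² = (7/10)Mv².
Energy conservation from release (height h) to the top (height 2r): Mgh = Mg(2r) + (7/10)M·gr.
Thus h_min = 2r + (1+k)r/2 = r(2 + 1.4/2) = 0.533 × 2.7 ≈ 1.44 m.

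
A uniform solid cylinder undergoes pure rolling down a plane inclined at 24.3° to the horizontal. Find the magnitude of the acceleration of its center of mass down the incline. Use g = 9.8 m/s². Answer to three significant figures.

For this body I = (1/2)MR², i.e. k = I/(MR²) = 0.5.
Newton's second law down the slope: Mg sinθ − f = Ma. The torque equation fR = Iα (with α = a/R) gives f = kMa.
Eliminating f: Mg sinθ = (1+k)Ma, so a = g sinθ/(1+k) = 9.8 × sin24.3° / 1.5 ≈ 2.69 m/s².

a ≈ 2.69 m/s²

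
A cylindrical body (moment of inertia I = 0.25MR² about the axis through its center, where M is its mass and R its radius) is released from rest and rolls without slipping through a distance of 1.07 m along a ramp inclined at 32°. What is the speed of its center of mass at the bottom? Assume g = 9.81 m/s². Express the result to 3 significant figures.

Here I = 0.25MR², so the shape factor k = I/(MR²) = 0.25.
The rolling condition ω = v/R makes the rotational term ½I(v/R)² = ½kMv², so KE_total = ½(1+k)Mv² = (5/8)Mv².
The vertical drop is h = L sinθ = 1.07 × sin32° = 0.567 m.
Energy conservation: Mgh = (5/8)Mv², so v = √(2gh/(1+k)) = √(2 × 9.81 × 0.567 / 1.25) ≈ 2.98 m/s.

v ≈ 2.98 m/s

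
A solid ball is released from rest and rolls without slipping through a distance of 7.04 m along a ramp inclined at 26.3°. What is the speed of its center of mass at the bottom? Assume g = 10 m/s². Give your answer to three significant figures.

v ≈ 6.68 m/s

Here I = (2/5)MR², so the shape factor k = I/(MR²) = 0.4.
The rolling condition ω = v/R makes the rotational term ½I(v/R)² = ½kMv², so KE_total = ½(1+k)Mv² = (7/10)Mv².
The vertical drop is h = L sinθ = 7.04 × sin26.3° = 3.119 m.
Setting Mgh = (7/10)Mv² gives v = √(2gh/(1+k)) = √(2·10·3.119/1.4) ≈ 6.68 m/s.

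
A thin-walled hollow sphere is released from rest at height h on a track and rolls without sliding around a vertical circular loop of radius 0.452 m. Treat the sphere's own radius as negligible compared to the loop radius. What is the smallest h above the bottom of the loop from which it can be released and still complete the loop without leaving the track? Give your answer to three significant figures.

h_min ≈ 1.28 m

Here I = (2/3)MR², so the shape factor k = I/(MR²) = 2/3.
At the top, contact is just lost when gravity alone supplies the centripetal force: Mg = Mv_top²/r, i.e. v_top² = gr.
With ω = v/R, the kinetic energy at speed v is ½(1+k)Mv² = (5/6)Mv².
Energy conservation from release (height h) to the top (height 2r): Mgh = Mg(2r) + (5/6)M·gr.
Thus h_min = 2r + (1+k)r/2 = r(2 + 1.667/2) = 0.452 × 2.833 ≈ 1.28 m.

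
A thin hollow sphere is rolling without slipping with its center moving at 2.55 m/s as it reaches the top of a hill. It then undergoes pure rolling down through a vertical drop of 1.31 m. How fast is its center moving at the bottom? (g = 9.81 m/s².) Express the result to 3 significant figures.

Here I = (2/3)MR², so the shape factor k = I/(MR²) = 2/3.
Since it rolls without slipping, ω = v/R and KE = ½Mv² + ½Iω² = ½(1+k)Mv² = (5/6)Mv².
Conserving energy between top and bottom: (5/6)Mv² = (5/6)Mv₀² + Mgh, hence v² = v₀² + 2gh/(1+k).
v = √(2.55² + 2×9.81×1.31/1.667) = √21.92 ≈ 4.68 m/s.

v ≈ 4.68 m/s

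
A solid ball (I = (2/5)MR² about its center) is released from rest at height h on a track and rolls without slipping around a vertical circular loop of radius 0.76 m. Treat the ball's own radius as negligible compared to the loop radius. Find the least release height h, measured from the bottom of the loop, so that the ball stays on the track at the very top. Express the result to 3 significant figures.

h_min ≈ 2.05 m

For this body I = (2/5)MR², i.e. k = I/(MR²) = 0.4.
At the top of the loop, the minimum-contact condition is Mg = Mv_top²/r, so v_top² = gr.
With ω = v/R, the kinetic energy at speed v is ½(1+k)Mv² = (7/10)Mv².
Energy conservation from release (height h) to the top (height 2r): Mgh = Mg(2r) + (7/10)M·gr.
Thus h_min = 2r + (1+k)r/2 = r(2 + 1.4/2) = 0.76 × 2.7 ≈ 2.05 m.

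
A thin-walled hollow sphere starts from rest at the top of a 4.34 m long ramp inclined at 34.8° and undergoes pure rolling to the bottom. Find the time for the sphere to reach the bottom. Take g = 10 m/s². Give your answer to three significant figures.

t ≈ 1.59 s

The moment of inertia is (2/3)MR², giving k ≡ I/(MR²) = 2/3.
Newton's second law down the slope: Mg sinθ − f = Ma. The torque equation fR = Iα (with α = a/R) gives f = kMa.
Hence a = g sinθ/(1+k) = 10×sin34.8°/1.667 = 3.424 m/s².
With constant a from rest, t = √(2L/a) = √(2·4.34/3.424) ≈ 1.59 s.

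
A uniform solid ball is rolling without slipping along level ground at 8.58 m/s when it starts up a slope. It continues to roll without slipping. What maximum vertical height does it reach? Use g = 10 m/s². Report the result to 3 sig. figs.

h ≈ 5.15 m

Here I = (2/5)MR², so the shape factor k = I/(MR²) = 0.4.
Since it rolls without slipping, ω = v/R and KE = ½Mv² + ½Iω² = ½(1+k)Mv² = (7/10)Mv².
All of this converts to potential energy at the highest point: (7/10)Mv₀² = Mgh.
Thus h = (1+k)v₀²/(2g) = 1.4 × 8.58² / (2 × 10) ≈ 5.15 m.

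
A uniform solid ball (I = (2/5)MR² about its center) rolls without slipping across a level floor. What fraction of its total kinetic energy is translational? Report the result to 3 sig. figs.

fraction ≈ 0.714

The moment of inertia is (2/5)MR², giving k ≡ I/(MR²) = 0.4.
With ω = v/R, KE_trans = ½Mv² and KE_rot = ½Iω² = ½kMv², so KE_total = ½(1+k)Mv².
The translational fraction is therefore 1/(1+k) = 1/1.4 ≈ 0.714.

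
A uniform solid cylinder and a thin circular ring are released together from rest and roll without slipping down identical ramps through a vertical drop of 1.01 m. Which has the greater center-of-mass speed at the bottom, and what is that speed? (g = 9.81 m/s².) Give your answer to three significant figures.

For rolling without slipping, Mgh = ½(1+k)Mv² where k = I/(MR²), so v = √(2gh/(1+k)).
Uniform solid cylinder: k = 0.5, giving v = √(2×9.81×1.01/1.5) = 3.635 m/s.
Thin circular ring: k = 1, giving v = √(2×9.81×1.01/2) = 3.148 m/s.
The smaller k wins: the uniform solid cylinder, at ≈ 3.63 m/s.

the uniform solid cylinder, at v ≈ 3.63 m/s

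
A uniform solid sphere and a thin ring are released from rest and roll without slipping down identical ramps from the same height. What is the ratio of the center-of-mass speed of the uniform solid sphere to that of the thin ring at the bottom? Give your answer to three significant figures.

Each satisfies Mgh = ½(1+k)Mv² with k = I/(MR²), so v ∝ 1/√(1+k).
For the uniform solid sphere k = 0.4; for the thin ring k = 1.
v₁/v₂ = √((1+k₂)/(1+k₁)) = √(2/1.4) ≈ 1.20.

v_ratio ≈ 1.20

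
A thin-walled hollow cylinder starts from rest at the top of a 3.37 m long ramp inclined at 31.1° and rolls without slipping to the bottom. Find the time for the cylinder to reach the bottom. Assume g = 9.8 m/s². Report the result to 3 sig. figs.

t ≈ 1.63 s

With I = MR², the ratio k = I/(MR²) is 1.
Newton's second law down the slope: Mg sinθ − f = Ma. The torque equation fR = Iα (with α = a/R) gives f = kMa.
Hence a = g sinθ/(1+k) = 9.8×sin31.1°/2 = 2.531 m/s².
With constant a from rest, t = √(2L/a) = √(2·3.37/2.531) ≈ 1.63 s.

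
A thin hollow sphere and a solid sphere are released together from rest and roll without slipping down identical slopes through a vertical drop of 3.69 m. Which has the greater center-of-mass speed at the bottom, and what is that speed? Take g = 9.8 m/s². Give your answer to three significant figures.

For rolling without slipping, Mgh = ½(1+k)Mv² where k = I/(MR²), so v = √(2gh/(1+k)).
Thin hollow sphere: k = 2/3, giving v = √(2×9.8×3.69/1.667) = 6.587 m/s.
Solid sphere: k = 0.4, giving v = √(2×9.8×3.69/1.4) = 7.187 m/s.
The smaller k wins: the solid sphere, at ≈ 7.19 m/s.

the solid sphere, at v ≈ 7.19 m/s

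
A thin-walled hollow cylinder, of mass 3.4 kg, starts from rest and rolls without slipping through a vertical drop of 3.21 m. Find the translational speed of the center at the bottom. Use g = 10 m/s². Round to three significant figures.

The moment of inertia is MR², giving k ≡ I/(MR²) = 1.
The rolling condition ω = v/R makes the rotational term ½I(v/R)² = ½kMv², so KE_total = ½(1+k)Mv² = Mv².
Setting Mgh = Mv² gives v = √(2gh/(1+k)) = √(2·10·3.21/2) ≈ 5.67 m/s.

v ≈ 5.67 m/s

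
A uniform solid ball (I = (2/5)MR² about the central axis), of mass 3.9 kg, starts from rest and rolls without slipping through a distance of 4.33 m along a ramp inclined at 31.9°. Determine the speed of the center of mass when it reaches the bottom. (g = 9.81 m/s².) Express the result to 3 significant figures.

v ≈ 5.66 m/s

The moment of inertia is (2/5)MR², giving k ≡ I/(MR²) = 0.4.
Rolling without slipping gives ω = v/R, so the total kinetic energy is ½Mv² + ½Iω² = ½(1+k)Mv² = (7/10)Mv².
The vertical drop is h = L sinθ = 4.33 × sin31.9° = 2.288 m.
Setting Mgh = (7/10)Mv² gives v = √(2gh/(1+k)) = √(2·9.81·2.288/1.4) ≈ 5.66 m/s.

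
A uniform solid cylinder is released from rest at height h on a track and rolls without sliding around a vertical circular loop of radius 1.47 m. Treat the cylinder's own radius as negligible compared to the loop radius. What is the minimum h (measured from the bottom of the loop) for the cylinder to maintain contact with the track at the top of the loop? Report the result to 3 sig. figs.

h_min ≈ 4.04 m

For this body I = (1/2)MR², i.e. k = I/(MR²) = 0.5.
At the top of the loop, the minimum-contact condition is Mg = Mv_top²/r, so v_top² = gr.
With ω = v/R, the kinetic energy at speed v is ½(1+k)Mv² = (3/4)Mv².
Energy conservation from release (height h) to the top (height 2r): Mgh = Mg(2r) + (3/4)M·gr.
Thus h_min = 2r + (1+k)r/2 = r(2 + 1.5/2) = 1.47 × 2.75 ≈ 4.04 m.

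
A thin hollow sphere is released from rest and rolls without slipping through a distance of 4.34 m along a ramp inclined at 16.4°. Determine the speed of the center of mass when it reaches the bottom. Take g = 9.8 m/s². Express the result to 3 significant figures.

v ≈ 3.80 m/s

With I = (2/3)MR², the ratio k = I/(MR²) is 2/3.
The rolling condition ω = v/R makes the rotational term ½I(v/R)² = ½kMv², so KE_total = ½(1+k)Mv² = (5/6)Mv².
The vertical drop is h = L sinθ = 4.34 × sin16.4° = 1.225 m.
Setting Mgh = (5/6)Mv² gives v = √(2gh/(1+k)) = √(2·9.8·1.225/1.667) ≈ 3.80 m/s.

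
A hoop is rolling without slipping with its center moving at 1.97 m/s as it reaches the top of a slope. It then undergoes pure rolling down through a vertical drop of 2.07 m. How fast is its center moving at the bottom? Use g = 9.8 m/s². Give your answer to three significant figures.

v ≈ 4.92 m/s

Here I = MR², so the shape factor k = I/(MR²) = 1.
The rolling condition ω = v/R makes the rotational term ½I(v/R)² = ½kMv², so KE_total = ½(1+k)Mv² = Mv².
Energy conservation: Mv₀² + Mgh = Mv², so v² = v₀² + 2gh/(1+k).
v = √(1.97² + 2×9.8×2.07/2) = √24.17 ≈ 4.92 m/s.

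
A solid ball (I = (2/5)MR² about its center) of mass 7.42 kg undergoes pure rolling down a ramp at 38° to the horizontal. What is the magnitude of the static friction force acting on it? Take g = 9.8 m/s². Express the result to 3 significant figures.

f ≈ 12.8 N

For this body I = (2/5)MR², i.e. k = I/(MR²) = 0.4.
Translational: Mg sinθ − f = Ma. Rotational about the CM: fR = Iα = kMRa, so f = kMa.
Combining, a = g sinθ/(1+k) and f = kMa = kMg sinθ/(1+k).
f = 0.4 × 7.42 × 9.8 × sin38° / 1.4 ≈ 12.8 N.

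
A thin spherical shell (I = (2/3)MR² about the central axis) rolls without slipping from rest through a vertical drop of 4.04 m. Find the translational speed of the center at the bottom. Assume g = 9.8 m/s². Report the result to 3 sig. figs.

With I = (2/3)MR², the ratio k = I/(MR²) is 2/3.
Pure rolling means v = ωR; then KE = ½Mv² + ½I(v/R)² = ½(1+k)Mv² = (5/6)Mv².
Energy conservation: Mgh = (5/6)Mv², so v = √(2gh/(1+k)) = √(2 × 9.8 × 4.04 / 1.667) ≈ 6.89 m/s.

v ≈ 6.89 m/s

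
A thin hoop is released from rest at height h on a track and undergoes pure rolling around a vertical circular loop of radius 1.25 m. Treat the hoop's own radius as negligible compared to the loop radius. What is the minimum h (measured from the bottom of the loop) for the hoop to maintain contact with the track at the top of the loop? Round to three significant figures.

For this body I = MR², i.e. k = I/(MR²) = 1.
At the top, contact is just lost when gravity alone supplies the centripetal force: Mg = Mv_top²/r, i.e. v_top² = gr.
With ω = v/R, the kinetic energy at speed v is ½(1+k)Mv² = Mv².
Energy conservation from release (height h) to the top (height 2r): Mgh = Mg(2r) + M·gr.
Thus h_min = 2r + (1+k)r/2 = r(2 + 2/2) = 1.25 × 3 ≈ 3.75 m.

h_min ≈ 3.75 m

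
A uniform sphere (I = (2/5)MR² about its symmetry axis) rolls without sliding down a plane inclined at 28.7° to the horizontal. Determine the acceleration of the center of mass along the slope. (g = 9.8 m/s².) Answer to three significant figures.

a ≈ 3.36 m/s²

The moment of inertia is (2/5)MR², giving k ≡ I/(MR²) = 0.4.
Translational: Mg sinθ − f = Ma. Rotational about the CM: fR = Iα = kMRa, so f = kMa.
Eliminating f: Mg sinθ = (1+k)Ma, so a = g sinθ/(1+k) = 9.8 × sin28.7° / 1.4 ≈ 3.36 m/s².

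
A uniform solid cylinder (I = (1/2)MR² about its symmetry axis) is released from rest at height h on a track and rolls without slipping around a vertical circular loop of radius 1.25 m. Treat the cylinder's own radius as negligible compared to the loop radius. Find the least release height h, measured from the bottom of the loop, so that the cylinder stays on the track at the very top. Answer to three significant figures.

h_min ≈ 3.44 m

The moment of inertia is (1/2)MR², giving k ≡ I/(MR²) = 0.5.
At the top of the loop, the minimum-contact condition is Mg = Mv_top²/r, so v_top² = gr.
With ω = v/R, the kinetic energy at speed v is ½(1+k)Mv² = (3/4)Mv².
Energy conservation from release (height h) to the top (height 2r): Mgh = Mg(2r) + (3/4)M·gr.
Thus h_min = 2r + (1+k)r/2 = r(2 + 1.5/2) = 1.25 × 2.75 ≈ 3.44 m.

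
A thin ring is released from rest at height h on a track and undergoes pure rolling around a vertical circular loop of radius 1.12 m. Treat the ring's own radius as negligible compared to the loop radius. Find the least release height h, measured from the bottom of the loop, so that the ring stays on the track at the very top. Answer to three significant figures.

With I = MR², the ratio k = I/(MR²) is 1.
At the top of the loop, the minimum-contact condition is Mg = Mv_top²/r, so v_top² = gr.
With ω = v/R, the kinetic energy at speed v is ½(1+k)Mv² = Mv².
Energy conservation from release (height h) to the top (height 2r): Mgh = Mg(2r) + M·gr.
Thus h_min = 2r + (1+k)r/2 = r(2 + 2/2) = 1.12 × 3 ≈ 3.36 m.

h_min ≈ 3.36 m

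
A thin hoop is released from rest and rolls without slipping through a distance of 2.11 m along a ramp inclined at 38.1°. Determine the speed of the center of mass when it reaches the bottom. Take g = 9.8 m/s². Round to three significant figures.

Here I = MR², so the shape factor k = I/(MR²) = 1.
Pure rolling means v = ωR; then KE = ½Mv² + ½I(v/R)² = ½(1+k)Mv² = Mv².
The vertical drop is h = L sinθ = 2.11 × sin38.1° = 1.302 m.
Energy conservation: Mgh = Mv², so v = √(2gh/(1+k)) = √(2 × 9.8 × 1.302 / 2) ≈ 3.57 m/s.

v ≈ 3.57 m/s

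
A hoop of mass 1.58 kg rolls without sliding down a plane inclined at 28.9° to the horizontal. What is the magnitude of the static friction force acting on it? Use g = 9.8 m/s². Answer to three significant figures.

f ≈ 3.74 N

With I = MR², the ratio k = I/(MR²) is 1.
Translational: Mg sinθ − f = Ma. Rotational about the CM: fR = Iα = kMRa, so f = kMa.
Combining, a = g sinθ/(1+k) and f = kMa = kMg sinθ/(1+k).
f = 1 × 1.58 × 9.8 × sin28.9° / 2 ≈ 3.74 N.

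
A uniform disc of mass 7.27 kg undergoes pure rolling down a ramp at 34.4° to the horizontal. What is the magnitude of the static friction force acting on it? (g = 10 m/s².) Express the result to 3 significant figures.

Here I = (1/2)MR², so the shape factor k = I/(MR²) = 0.5.
Newton's second law down the slope: Mg sinθ − f = Ma. The torque equation fR = Iα (with α = a/R) gives f = kMa.
Combining, a = g sinθ/(1+k) and f = kMa = kMg sinθ/(1+k).
f = 0.5 × 7.27 × 10 × sin34.4° / 1.5 ≈ 13.7 N.

f ≈ 13.7 N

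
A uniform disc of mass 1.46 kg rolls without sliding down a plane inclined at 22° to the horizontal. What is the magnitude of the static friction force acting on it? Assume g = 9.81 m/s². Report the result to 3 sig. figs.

The moment of inertia is (1/2)MR², giving k ≡ I/(MR²) = 0.5.
Along the incline Mg sinθ − f = Ma, and torque about the center fR = Iα = kMR²(a/R) gives f = kMa.
Combining, a = g sinθ/(1+k) and f = kMa = kMg sinθ/(1+k).
f = 0.5 × 1.46 × 9.81 × sin22° / 1.5 ≈ 1.79 N.

f ≈ 1.79 N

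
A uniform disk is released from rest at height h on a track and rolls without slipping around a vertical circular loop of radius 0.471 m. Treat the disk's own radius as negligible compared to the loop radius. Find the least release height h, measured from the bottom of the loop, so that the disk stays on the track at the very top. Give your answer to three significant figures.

h_min ≈ 1.30 m

Here I = (1/2)MR², so the shape factor k = I/(MR²) = 0.5.
At the top, contact is just lost when gravity alone supplies the centripetal force: Mg = Mv_top²/r, i.e. v_top² = gr.
With ω = v/R, the kinetic energy at speed v is ½(1+k)Mv² = (3/4)Mv².
Energy conservation from release (height h) to the top (height 2r): Mgh = Mg(2r) + (3/4)M·gr.
Thus h_min = 2r + (1+k)r/2 = r(2 + 1.5/2) = 0.471 × 2.75 ≈ 1.30 m.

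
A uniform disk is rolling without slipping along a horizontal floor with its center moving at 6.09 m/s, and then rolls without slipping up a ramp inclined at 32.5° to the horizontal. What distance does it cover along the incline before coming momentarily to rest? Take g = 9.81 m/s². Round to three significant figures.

d ≈ 5.28 m

For this body I = (1/2)MR², i.e. k = I/(MR²) = 0.5.
Rolling without slipping gives ω = v/R, so the total kinetic energy is ½Mv² + ½Iω² = ½(1+k)Mv² = (3/4)Mv².
Setting this equal to Mgh gives the vertical rise h = (1+k)v₀²/(2g) = 1.5×6.09²/(2×9.81) = 2.835 m.
The distance along the slope is d = h/sinθ = 2.835/sin32.5° ≈ 5.28 m.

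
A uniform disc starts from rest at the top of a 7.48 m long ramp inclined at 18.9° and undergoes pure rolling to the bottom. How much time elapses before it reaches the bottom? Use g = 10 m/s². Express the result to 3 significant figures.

t ≈ 2.63 s

For this body I = (1/2)MR², i.e. k = I/(MR²) = 0.5.
Newton's second law down the slope: Mg sinθ − f = Ma. The torque equation fR = Iα (with α = a/R) gives f = kMa.
Hence a = g sinθ/(1+k) = 10×sin18.9°/1.5 = 2.159 m/s².
With constant a from rest, t = √(2L/a) = √(2·7.48/2.159) ≈ 2.63 s.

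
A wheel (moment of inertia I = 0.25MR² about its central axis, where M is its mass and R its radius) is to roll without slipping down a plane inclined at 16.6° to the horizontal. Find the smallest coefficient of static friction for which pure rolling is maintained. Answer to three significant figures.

μ_min ≈ 0.0596

The moment of inertia is 0.25MR², giving k ≡ I/(MR²) = 0.25.
Along the incline Mg sinθ − f = Ma, and torque about the center fR = Iα = kMR²(a/R) gives f = kMa.
These give a = g sinθ/(1+k) and the required friction f = kMg sinθ/(1+k).
With N = Mg cosθ, the no-slip condition f ≤ μN gives μ_min = f/N = k tanθ/(1+k).
μ_min = 0.25 × tan16.6° / 1.25 ≈ 0.0596.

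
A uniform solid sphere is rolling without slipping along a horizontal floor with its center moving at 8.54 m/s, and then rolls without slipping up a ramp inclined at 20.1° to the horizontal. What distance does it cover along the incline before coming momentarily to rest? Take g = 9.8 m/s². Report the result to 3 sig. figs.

d ≈ 15.2 m

Here I = (2/5)MR², so the shape factor k = I/(MR²) = 0.4.
The rolling condition ω = v/R makes the rotational term ½I(v/R)² = ½kMv², so KE_total = ½(1+k)Mv² = (7/10)Mv².
Setting this equal to Mgh gives the vertical rise h = (1+k)v₀²/(2g) = 1.4×8.54²/(2×9.8) = 5.209 m.
The distance along the slope is d = h/sinθ = 5.209/sin20.1° ≈ 15.2 m.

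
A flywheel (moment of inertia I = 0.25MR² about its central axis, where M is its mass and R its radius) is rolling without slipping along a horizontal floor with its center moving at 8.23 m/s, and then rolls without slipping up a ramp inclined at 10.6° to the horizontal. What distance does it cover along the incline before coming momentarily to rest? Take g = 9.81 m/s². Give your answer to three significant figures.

For this body I = 0.25MR², i.e. k = I/(MR²) = 0.25.
The rolling condition ω = v/R makes the rotational term ½I(v/R)² = ½kMv², so KE_total = ½(1+k)Mv² = (5/8)Mv².
Setting this equal to Mgh gives the vertical rise h = (1+k)v₀²/(2g) = 1.25×8.23²/(2×9.81) = 4.315 m.
Along the incline, d = h/sinθ = 4.315/sin10.6° ≈ 23.5 m.

d ≈ 23.5 m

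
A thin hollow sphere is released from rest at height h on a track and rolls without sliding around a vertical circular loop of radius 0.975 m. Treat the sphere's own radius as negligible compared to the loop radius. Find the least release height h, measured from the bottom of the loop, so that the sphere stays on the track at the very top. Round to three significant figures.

For this body I = (2/3)MR², i.e. k = I/(MR²) = 2/3.
At the top of the loop, the minimum-contact condition is Mg = Mv_top²/r, so v_top² = gr.
With ω = v/R, the kinetic energy at speed v is ½(1+k)Mv² = (5/6)Mv².
Energy conservation from release (height h) to the top (height 2r): Mgh = Mg(2r) + (5/6)M·gr.
Thus h_min = 2r + (1+k)r/2 = r(2 + 1.667/2) = 0.975 × 2.833 ≈ 2.76 m.

h_min ≈ 2.76 m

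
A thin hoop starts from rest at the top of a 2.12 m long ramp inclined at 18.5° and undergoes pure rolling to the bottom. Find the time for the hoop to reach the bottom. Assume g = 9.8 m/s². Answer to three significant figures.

For this body I = MR², i.e. k = I/(MR²) = 1.
Along the incline Mg sinθ − f = Ma, and torque about the center fR = Iα = kMR²(a/R) gives f = kMa.
Hence a = g sinθ/(1+k) = 9.8×sin18.5°/2 = 1.555 m/s².
Starting from rest, L = ½at², so t = √(2L/a) = √(2×2.12/1.555) ≈ 1.65 s.

t ≈ 1.65 s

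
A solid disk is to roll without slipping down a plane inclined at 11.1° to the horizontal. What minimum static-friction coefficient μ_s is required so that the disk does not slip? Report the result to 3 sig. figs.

μ_min ≈ 0.0654

The moment of inertia is (1/2)MR², giving k ≡ I/(MR²) = 0.5.
Along the incline Mg sinθ − f = Ma, and torque about the center fR = Iα = kMR²(a/R) gives f = kMa.
These give a = g sinθ/(1+k) and the required friction f = kMg sinθ/(1+k).
With N = Mg cosθ, the no-slip condition f ≤ μN gives μ_min = f/N = k tanθ/(1+k).
μ_min = 0.5 × tan11.1° / 1.5 ≈ 0.0654.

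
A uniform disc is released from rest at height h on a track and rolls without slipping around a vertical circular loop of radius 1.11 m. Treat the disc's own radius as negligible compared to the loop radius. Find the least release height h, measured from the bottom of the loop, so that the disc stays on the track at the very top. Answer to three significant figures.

h_min ≈ 3.05 m

For this body I = (1/2)MR², i.e. k = I/(MR²) = 0.5.
At the top of the loop, the minimum-contact condition is Mg = Mv_top²/r, so v_top² = gr.
With ω = v/R, the kinetic energy at speed v is ½(1+k)Mv² = (3/4)Mv².
Energy conservation from release (height h) to the top (height 2r): Mgh = Mg(2r) + (3/4)M·gr.
Thus h_min = 2r + (1+k)r/2 = r(2 + 1.5/2) = 1.11 × 2.75 ≈ 3.05 m.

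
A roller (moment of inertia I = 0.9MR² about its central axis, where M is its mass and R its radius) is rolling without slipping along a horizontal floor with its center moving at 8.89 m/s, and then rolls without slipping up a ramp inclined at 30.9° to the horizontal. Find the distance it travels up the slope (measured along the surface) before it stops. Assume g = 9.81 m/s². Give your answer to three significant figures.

The moment of inertia is 0.9MR², giving k ≡ I/(MR²) = 0.9.
Since it rolls without slipping, ω = v/R and KE = ½Mv² + ½Iω² = ½(1+k)Mv² = (19/20)Mv².
Setting this equal to Mgh gives the vertical rise h = (1+k)v₀²/(2g) = 1.9×8.89²/(2×9.81) = 7.653 m.
The distance along the slope is d = h/sinθ = 7.653/sin30.9° ≈ 14.9 m.

d ≈ 14.9 m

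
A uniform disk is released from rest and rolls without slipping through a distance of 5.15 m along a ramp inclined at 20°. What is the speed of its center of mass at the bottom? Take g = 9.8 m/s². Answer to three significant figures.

v ≈ 4.80 m/s

For this body I = (1/2)MR², i.e. k = I/(MR²) = 0.5.
The rolling condition ω = v/R makes the rotational term ½I(v/R)² = ½kMv², so KE_total = ½(1+k)Mv² = (3/4)Mv².
The vertical drop is h = L sinθ = 5.15 × sin20° = 1.761 m.
Energy conservation: Mgh = (3/4)Mv², so v = √(2gh/(1+k)) = √(2 × 9.8 × 1.761 / 1.5) ≈ 4.80 m/s.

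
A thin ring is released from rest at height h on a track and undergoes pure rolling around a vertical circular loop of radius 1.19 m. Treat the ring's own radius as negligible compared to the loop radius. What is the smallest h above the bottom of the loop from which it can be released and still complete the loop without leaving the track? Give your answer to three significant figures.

Here I = MR², so the shape factor k = I/(MR²) = 1.
At the top of the loop, the minimum-contact condition is Mg = Mv_top²/r, so v_top² = gr.
With ω = v/R, the kinetic energy at speed v is ½(1+k)Mv² = Mv².
Energy conservation from release (height h) to the top (height 2r): Mgh = Mg(2r) + M·gr.
Thus h_min = 2r + (1+k)r/2 = r(2 + 2/2) = 1.19 × 3 ≈ 3.57 m.

h_min ≈ 3.57 m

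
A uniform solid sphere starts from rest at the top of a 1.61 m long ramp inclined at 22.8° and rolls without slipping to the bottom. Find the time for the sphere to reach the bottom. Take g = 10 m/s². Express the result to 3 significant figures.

t ≈ 1.08 s

Here I = (2/5)MR², so the shape factor k = I/(MR²) = 0.4.
Along the incline Mg sinθ − f = Ma, and torque about the center fR = Iα = kMR²(a/R) gives f = kMa.
Hence a = g sinθ/(1+k) = 10×sin22.8°/1.4 = 2.768 m/s².
Starting from rest, L = ½at², so t = √(2L/a) = √(2×1.61/2.768) ≈ 1.08 s.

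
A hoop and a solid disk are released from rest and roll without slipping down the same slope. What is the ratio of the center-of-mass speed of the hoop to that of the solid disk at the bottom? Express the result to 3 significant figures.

v_ratio ≈ 0.866

Each satisfies Mgh = ½(1+k)Mv² with k = I/(MR²), so v ∝ 1/√(1+k).
For the hoop k = 1; for the solid disk k = 0.5.
v₁/v₂ = √((1+k₂)/(1+k₁)) = √(1.5/2) ≈ 0.866.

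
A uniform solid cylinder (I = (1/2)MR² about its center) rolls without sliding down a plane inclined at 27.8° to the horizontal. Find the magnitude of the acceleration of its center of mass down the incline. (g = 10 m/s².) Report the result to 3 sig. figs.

Here I = (1/2)MR², so the shape factor k = I/(MR²) = 0.5.
Newton's second law down the slope: Mg sinθ − f = Ma. The torque equation fR = Iα (with α = a/R) gives f = kMa.
Eliminating f: Mg sinθ = (1+k)Ma, so a = g sinθ/(1+k) = 10 × sin27.8° / 1.5 ≈ 3.11 m/s².

a ≈ 3.11 m/s²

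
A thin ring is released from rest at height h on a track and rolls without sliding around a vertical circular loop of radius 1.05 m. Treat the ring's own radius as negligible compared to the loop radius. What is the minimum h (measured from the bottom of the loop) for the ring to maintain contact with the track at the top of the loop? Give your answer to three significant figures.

For this body I = MR², i.e. k = I/(MR²) = 1.
At the top, contact is just lost when gravity alone supplies the centripetal force: Mg = Mv_top²/r, i.e. v_top² = gr.
With ω = v/R, the kinetic energy at speed v is ½(1+k)Mv² = Mv².
Energy conservation from release (height h) to the top (height 2r): Mgh = Mg(2r) + M·gr.
Thus h_min = 2r + (1+k)r/2 = r(2 + 2/2) = 1.05 × 3 ≈ 3.15 m.

h_min ≈ 3.15 m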